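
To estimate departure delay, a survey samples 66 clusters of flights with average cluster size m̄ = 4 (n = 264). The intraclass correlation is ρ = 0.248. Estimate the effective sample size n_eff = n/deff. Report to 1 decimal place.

151.4

deff = 1 + (4 − 1)·0.248 = 1 + 0.744 = 1.744.
n_eff = 264 / 1.744 = 151.4.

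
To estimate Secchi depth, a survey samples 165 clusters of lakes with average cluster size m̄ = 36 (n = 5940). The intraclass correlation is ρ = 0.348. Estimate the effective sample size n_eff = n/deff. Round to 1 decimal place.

450.7

deff = 1 + (36 − 1)·0.348 = 1 + 12.18 = 13.18.
n_eff = 5940 / 13.18 = 450.7.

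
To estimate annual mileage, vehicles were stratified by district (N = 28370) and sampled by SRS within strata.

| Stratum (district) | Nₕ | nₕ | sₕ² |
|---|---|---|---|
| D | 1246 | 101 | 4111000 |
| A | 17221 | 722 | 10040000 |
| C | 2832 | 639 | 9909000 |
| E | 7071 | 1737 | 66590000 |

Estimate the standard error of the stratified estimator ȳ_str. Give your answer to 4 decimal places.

Var(ȳ_str) = Σₕ Wₕ²(1 − fₕ)sₕ²/nₕ with Wₕ = Nₕ/N, N = 28370.
D: Wₕ = 0.04391963; term = 0.04391963²·(1 − 0.08105939)·4111000/101 = 72.149107.
A: Wₕ = 0.60701445; term = 0.60701445²·(1 − 0.04192556)·10040000/722 = 4909.0091.
C: Wₕ = 0.09982376; term = 0.09982376²·(1 − 0.22563559)·9909000/639 = 119.65812.
E: Wₕ = 0.24924216; term = 0.24924216²·(1 − 0.24565125)·66590000/1737 = 1796.4882.
Sum = 6897.3045.
SE = √(6897.3045) = 83.0500.

83.0500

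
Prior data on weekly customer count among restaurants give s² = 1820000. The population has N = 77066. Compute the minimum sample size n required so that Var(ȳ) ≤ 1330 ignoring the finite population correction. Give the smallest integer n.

1369

Without fpc, n₀ = s²/D = 1820000/1330 = 1368.4211.
Rounding up, n = 1369.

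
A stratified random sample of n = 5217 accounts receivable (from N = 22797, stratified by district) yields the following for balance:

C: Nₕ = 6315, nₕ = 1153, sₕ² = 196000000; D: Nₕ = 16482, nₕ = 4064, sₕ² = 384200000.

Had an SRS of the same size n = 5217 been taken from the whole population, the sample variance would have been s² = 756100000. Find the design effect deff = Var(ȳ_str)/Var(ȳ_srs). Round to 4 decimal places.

Var(ȳ_str) = Σ Wₕ²(1−fₕ)sₕ²/nₕ with Wₕ = Nₕ/22797:
  C: (6315/22797)²·(1−1153/6315)·196000000/1153 = 10662.59
  D: (16482/22797)²·(1−4064/16482)·384200000/4064 = 37231.44
  → Var(ȳ_str) = 47894.03.
Var(ȳ_srs) = (1 − 5217/22797)·756100000/5217 = 111763.39.
deff = 47894.03 / 111763.39 = 0.4285.

0.4285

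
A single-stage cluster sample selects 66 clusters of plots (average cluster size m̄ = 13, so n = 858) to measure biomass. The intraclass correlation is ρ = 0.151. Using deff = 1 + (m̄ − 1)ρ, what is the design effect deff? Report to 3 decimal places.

deff = 1 + (13 − 1)·0.151 = 1 + 1.812 = 2.812.

2.812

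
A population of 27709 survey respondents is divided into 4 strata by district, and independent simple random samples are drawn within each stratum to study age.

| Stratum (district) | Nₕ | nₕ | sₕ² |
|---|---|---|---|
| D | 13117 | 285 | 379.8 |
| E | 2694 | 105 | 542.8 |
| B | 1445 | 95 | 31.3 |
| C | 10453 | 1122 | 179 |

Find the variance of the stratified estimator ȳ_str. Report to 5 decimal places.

0.36021

Var(ȳ_str) = Σₕ Wₕ²(1 − fₕ)sₕ²/nₕ with Wₕ = Nₕ/N, N = 27709.
D: Wₕ = 0.47338410; term = 0.47338410²·(1 − 0.02172753)·379.8/285 = 0.2921442.
E: Wₕ = 0.09722473; term = 0.09722473²·(1 − 0.03897550)·542.8/105 = 0.046961123.
B: Wₕ = 0.05214912; term = 0.05214912²·(1 − 0.06574394)·31.3/95 = 8.3710636 × 10^-4.
C: Wₕ = 0.37724205; term = 0.37724205²·(1 − 0.10733761)·179/1122 = 0.020266913.
Sum = 0.36020934.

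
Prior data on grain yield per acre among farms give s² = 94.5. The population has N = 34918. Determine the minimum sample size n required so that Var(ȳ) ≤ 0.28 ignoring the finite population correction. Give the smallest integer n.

338

Without fpc, n₀ = s²/D = 94.5/0.28 = 337.5000.
Rounding up, n = 338.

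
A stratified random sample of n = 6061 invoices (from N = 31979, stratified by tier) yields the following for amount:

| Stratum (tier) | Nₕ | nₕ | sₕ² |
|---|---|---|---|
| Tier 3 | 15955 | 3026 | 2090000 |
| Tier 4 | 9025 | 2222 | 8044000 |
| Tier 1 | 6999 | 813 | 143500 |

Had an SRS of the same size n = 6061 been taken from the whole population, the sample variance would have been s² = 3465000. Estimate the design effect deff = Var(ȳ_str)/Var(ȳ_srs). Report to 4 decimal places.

0.7859

Var(ȳ_str) = Σ Wₕ²(1−fₕ)sₕ²/nₕ with Wₕ = Nₕ/31979:
  Tier 3: (15955/31979)²·(1−3026/15955)·2090000/3026 = 139.31868
  Tier 4: (9025/31979)²·(1−2222/9025)·8044000/2222 = 217.34314
  Tier 1: (6999/31979)²·(1−813/6999)·143500/813 = 7.4726993
  → Var(ȳ_str) = 364.13452.
Var(ȳ_srs) = (1 − 6061/31979)·3465000/6061 = 463.33548.
deff = 364.13452 / 463.33548 = 0.7859.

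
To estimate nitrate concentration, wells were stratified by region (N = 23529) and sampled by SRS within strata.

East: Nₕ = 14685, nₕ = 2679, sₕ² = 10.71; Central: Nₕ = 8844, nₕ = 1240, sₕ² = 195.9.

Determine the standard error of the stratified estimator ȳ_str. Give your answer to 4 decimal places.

Var(ȳ_str) = Σₕ Wₕ²(1 − fₕ)sₕ²/nₕ with Wₕ = Nₕ/N, N = 23529.
East: Wₕ = 0.62412342; term = 0.62412342²·(1 − 0.18243105)·10.71/2679 = 0.0012731574.
Central: Wₕ = 0.37587658; term = 0.37587658²·(1 − 0.14020805)·195.9/1240 = 0.019190958.
Sum = 0.020464115.
SE = √(0.020464115) = 0.1431.

0.1431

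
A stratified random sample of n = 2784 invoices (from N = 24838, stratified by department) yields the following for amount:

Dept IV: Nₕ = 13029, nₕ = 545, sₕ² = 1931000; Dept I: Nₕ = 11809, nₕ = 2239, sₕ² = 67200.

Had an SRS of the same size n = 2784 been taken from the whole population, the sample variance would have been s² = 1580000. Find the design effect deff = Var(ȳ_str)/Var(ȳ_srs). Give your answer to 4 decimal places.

1.8647

Var(ȳ_str) = Σ Wₕ²(1−fₕ)sₕ²/nₕ with Wₕ = Nₕ/24838:
  Dept IV: (13029/24838)²·(1−545/13029)·1931000/545 = 934.15162
  Dept I: (11809/24838)²·(1−2239/11809)·67200/2239 = 5.4980286
  → Var(ȳ_str) = 939.64965.
Var(ȳ_srs) = (1 − 2784/24838)·1580000/2784 = 503.91653.
deff = 939.64965 / 503.91653 = 1.8647.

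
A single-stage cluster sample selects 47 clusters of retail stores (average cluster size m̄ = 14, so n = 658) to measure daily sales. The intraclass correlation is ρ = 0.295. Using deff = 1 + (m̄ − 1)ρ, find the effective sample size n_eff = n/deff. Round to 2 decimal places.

136.09

deff = 1 + (14 − 1)·0.295 = 1 + 3.835 = 4.835.
n_eff = 658 / 4.835 = 136.09.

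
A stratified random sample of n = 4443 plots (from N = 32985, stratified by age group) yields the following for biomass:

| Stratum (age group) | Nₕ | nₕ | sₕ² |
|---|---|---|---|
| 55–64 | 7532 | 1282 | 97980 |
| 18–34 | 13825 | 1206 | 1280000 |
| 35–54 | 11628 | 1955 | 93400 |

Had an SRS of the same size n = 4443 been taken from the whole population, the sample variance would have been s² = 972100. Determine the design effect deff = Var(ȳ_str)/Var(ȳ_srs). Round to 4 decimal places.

0.9425

Var(ȳ_str) = Σ Wₕ²(1−fₕ)sₕ²/nₕ with Wₕ = Nₕ/32985:
  55–64: (7532/32985)²·(1−1282/7532)·97980/1282 = 3.3067911
  18–34: (13825/32985)²·(1−1206/13825)·1280000/1206 = 170.18441
  35–54: (11628/32985)²·(1−1955/11628)·93400/1955 = 4.9389354
  → Var(ȳ_str) = 178.43014.
Var(ȳ_srs) = (1 − 4443/32985)·972100/4443 = 189.32264.
deff = 178.43014 / 189.32264 = 0.9425.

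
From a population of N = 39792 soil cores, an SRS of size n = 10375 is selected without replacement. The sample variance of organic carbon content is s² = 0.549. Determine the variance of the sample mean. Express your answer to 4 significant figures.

Under SRS without replacement, Var(ȳ) = (1 − f)·s²/n with f = n/N = 10375/39792 = 0.26073080.
Var(ȳ) = (1 − 0.26073080)·0.549/10375 = 0.73926920·5.2915663 × 10^-5 = 3.911892 × 10^-5.

3.912 × 10^-5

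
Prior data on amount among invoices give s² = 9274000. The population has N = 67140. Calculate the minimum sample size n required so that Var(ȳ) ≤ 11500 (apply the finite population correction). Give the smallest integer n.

Without fpc, n₀ = s²/D = 9274000/11500 = 806.4348.
With fpc, (1 − n/N)·s²/n ≤ D requires n ≥ n₀/(1 + n₀/N) = 806.4348/(1 + 806.4348/67140) = 796.8635.
Rounding up, n = 797.

797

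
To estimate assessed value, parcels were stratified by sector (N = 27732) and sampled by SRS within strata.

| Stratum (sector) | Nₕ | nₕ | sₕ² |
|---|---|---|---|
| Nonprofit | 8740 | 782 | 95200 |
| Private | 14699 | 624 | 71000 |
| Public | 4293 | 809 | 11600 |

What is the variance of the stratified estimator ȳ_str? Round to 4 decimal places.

Var(ȳ_str) = Σₕ Wₕ²(1 − fₕ)sₕ²/nₕ with Wₕ = Nₕ/N, N = 27732.
Nonprofit: Wₕ = 0.31515938; term = 0.31515938²·(1 − 0.08947368)·95200/782 = 11.009895.
Private: Wₕ = 0.53003750; term = 0.53003750²·(1 − 0.04245187)·71000/624 = 30.608889.
Public: Wₕ = 0.15480312; term = 0.15480312²·(1 − 0.18844631)·11600/809 = 0.27885993.
Sum = 41.897644.

41.8976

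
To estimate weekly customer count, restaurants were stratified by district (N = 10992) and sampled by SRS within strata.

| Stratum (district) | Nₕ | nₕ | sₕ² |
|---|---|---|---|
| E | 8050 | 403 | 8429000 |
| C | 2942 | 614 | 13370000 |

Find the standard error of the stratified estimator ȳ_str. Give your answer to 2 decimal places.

Var(ȳ_str) = Σₕ Wₕ²(1 − fₕ)sₕ²/nₕ with Wₕ = Nₕ/N, N = 10992.
E: Wₕ = 0.73235080; term = 0.73235080²·(1 − 0.05006211)·8429000/403 = 10656.253.
C: Wₕ = 0.26764920; term = 0.26764920²·(1 − 0.20870156)·13370000/614 = 1234.3412.
Sum = 11890.594.
SE = √(11890.594) = 109.04.

109.04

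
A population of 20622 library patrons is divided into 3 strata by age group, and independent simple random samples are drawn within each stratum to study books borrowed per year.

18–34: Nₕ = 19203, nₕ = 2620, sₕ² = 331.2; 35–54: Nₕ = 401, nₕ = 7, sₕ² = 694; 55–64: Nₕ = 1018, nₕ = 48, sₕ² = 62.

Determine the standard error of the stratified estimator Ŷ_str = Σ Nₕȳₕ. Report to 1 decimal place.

7562.7

Var(Ŷ_str) = Σₕ Nₕ²(1 − fₕ)sₕ²/nₕ.
18–34: 19203²·(1 − 2620/19203)·331.2/2620 = 4.0255129 × 10^7.
35–54: 401²·(1 − 7/401)·694/7 = 1.5663977 × 10^7.
55–64: 1018²·(1 − 48/1018)·62/48 = 1.2754692 × 10^6.
Sum = 5.7194575 × 10^7.
SE = √(5.7194575 × 10^7) = 7562.7.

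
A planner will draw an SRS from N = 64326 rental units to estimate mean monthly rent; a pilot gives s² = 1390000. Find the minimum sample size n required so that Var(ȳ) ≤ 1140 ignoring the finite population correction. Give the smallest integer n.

1220

Without fpc, n₀ = s²/D = 1390000/1140 = 1219.2982.
Rounding up, n = 1220.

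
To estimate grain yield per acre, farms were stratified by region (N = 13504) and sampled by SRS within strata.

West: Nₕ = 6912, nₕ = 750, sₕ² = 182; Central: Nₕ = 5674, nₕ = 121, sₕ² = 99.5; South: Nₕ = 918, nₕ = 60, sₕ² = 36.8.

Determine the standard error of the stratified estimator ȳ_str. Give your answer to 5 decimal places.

Var(ȳ_str) = Σₕ Wₕ²(1 − fₕ)sₕ²/nₕ with Wₕ = Nₕ/N, N = 13504.
West: Wₕ = 0.51184834; term = 0.51184834²·(1 − 0.10850694)·182/750 = 0.056677501.
Central: Wₕ = 0.42017180; term = 0.42017180²·(1 − 0.02132534)·99.5/121 = 0.14207899.
South: Wₕ = 0.06797986; term = 0.06797986²·(1 − 0.06535948)·36.8/60 = 0.0026491203.
Sum = 0.20140561.
SE = √(0.20140561) = 0.44878.

0.44878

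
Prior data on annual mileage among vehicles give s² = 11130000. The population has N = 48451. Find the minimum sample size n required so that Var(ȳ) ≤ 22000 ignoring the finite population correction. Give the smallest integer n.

Without fpc, n₀ = s²/D = 11130000/22000 = 505.9091.
Rounding up, n = 506.

506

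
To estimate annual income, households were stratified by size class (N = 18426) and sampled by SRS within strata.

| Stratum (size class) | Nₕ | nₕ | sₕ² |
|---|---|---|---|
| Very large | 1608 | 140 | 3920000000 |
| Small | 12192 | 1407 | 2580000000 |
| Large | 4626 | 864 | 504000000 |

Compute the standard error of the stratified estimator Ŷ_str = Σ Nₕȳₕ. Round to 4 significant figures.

1.781 × 10^7

Var(Ŷ_str) = Σₕ Nₕ²(1 − fₕ)sₕ²/nₕ.
Very large: 1608²·(1 − 140/1608)·3920000000/140 = 6.6095232 × 10^13.
Small: 12192²·(1 − 1407/12192)·2580000000/1407 = 2.4111305 × 10^14.
Large: 4626²·(1 − 864/4626)·504000000/864 = 1.0151757 × 10^13.
Sum = 3.1736004 × 10^14.
SE = √(3.1736004 × 10^14) = 1.781 × 10^7.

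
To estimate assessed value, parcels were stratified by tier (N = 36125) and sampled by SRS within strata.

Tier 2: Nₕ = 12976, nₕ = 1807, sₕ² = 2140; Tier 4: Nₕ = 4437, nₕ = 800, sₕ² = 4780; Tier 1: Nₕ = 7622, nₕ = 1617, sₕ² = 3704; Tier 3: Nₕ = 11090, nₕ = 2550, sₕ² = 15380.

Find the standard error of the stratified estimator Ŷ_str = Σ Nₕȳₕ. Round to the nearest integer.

30727

Var(Ŷ_str) = Σₕ Nₕ²(1 − fₕ)sₕ²/nₕ.
Tier 2: 12976²·(1 − 1807/12976)·2140/1807 = 1.7163693 × 10^8.
Tier 4: 4437²·(1 − 800/4437)·4780/800 = 9.642078 × 10^7.
Tier 1: 7622²·(1 − 1617/7622)·3704/1617 = 1.0484384 × 10^8.
Tier 3: 11090²·(1 − 2550/11090)·15380/2550 = 5.7122285 × 10^8.
Sum = 9.441244 × 10^8.
SE = √(9.441244 × 10^8) = 30727.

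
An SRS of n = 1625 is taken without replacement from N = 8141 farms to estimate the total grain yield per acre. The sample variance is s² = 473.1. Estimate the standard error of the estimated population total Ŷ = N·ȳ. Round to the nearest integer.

3930

Var(Ŷ) = N²·Var(ȳ) = N²·(1 − n/N)·s²/n.
f = 1625/8141 = 0.19960693; Var(ȳ) = 0.80039307·473.1/1625 = 0.23302521.
Var(Ŷ) = 8141² · 0.23302521 = 1.5443951 × 10^7.
SE(Ŷ) = √(1.5443951 × 10^7) = 3930.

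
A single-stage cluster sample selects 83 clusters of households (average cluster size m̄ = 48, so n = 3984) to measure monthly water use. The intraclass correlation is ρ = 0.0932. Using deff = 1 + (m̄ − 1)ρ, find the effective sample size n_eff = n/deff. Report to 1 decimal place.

740.5

deff = 1 + (48 − 1)·0.0932 = 1 + 4.3804 = 5.3804.
n_eff = 3984 / 5.3804 = 740.5.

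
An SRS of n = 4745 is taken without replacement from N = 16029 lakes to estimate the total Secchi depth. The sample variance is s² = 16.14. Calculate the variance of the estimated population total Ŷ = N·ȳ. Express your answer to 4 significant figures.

Var(Ŷ) = N²·Var(ȳ) = N²·(1 − n/N)·s²/n.
f = 4745/16029 = 0.29602595; Var(ȳ) = 0.70397405·16.14/4745 = 0.0023945503.
Var(Ŷ) = 16029² · 0.0023945503 = 615229.03.

615200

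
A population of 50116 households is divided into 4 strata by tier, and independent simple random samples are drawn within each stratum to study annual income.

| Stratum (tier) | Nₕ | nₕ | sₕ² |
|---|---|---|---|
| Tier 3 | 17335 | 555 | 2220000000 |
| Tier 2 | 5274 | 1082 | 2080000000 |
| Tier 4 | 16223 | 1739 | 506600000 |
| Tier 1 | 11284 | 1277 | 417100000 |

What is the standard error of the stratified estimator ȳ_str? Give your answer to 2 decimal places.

Var(ȳ_str) = Σₕ Wₕ²(1 − fₕ)sₕ²/nₕ with Wₕ = Nₕ/N, N = 50116.
Tier 3: Wₕ = 0.34589752; term = 0.34589752²·(1 − 0.03201615)·2220000000/555 = 463258.07.
Tier 2: Wₕ = 0.10523585; term = 0.10523585²·(1 − 0.20515738)·2080000000/1082 = 16921.727.
Tier 4: Wₕ = 0.32370900; term = 0.32370900²·(1 − 0.10719349)·506600000/1739 = 27254.14.
Tier 1: Wₕ = 0.22515763; term = 0.22515763²·(1 − 0.11316909)·417100000/1277 = 14684.646.
Sum = 522118.58.
SE = √(522118.58) = 722.58.

722.58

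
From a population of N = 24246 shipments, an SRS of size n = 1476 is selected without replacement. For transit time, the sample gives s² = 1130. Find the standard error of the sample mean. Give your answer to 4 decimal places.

Under SRS without replacement, Var(ȳ) = (1 − f)·s²/n with f = n/N = 1476/24246 = 0.06087602.
Var(ȳ) = (1 − 0.06087602)·1130/1476 = 0.93912398·0.76558266 = 0.71897703.
SE(ȳ) = √(0.71897703) = 0.8479.

0.8479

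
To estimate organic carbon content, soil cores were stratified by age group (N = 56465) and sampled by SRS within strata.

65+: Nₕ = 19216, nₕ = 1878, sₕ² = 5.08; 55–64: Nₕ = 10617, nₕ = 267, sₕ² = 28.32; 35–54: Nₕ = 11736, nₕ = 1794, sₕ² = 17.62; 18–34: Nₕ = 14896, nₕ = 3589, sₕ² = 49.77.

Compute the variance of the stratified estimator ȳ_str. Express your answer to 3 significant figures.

Var(ȳ_str) = Σₕ Wₕ²(1 − fₕ)sₕ²/nₕ with Wₕ = Nₕ/N, N = 56465.
65+: Wₕ = 0.34031701; term = 0.34031701²·(1 − 0.09773106)·5.08/1878 = 2.8266462 × 10^-4.
55–64: Wₕ = 0.18802798; term = 0.18802798²·(1 − 0.02514835)·28.32/267 = 0.0036556574.
35–54: Wₕ = 0.20784557; term = 0.20784557²·(1 − 0.15286299)·17.62/1794 = 3.5943359 × 10^-4.
18–34: Wₕ = 0.26380944; term = 0.26380944²·(1 − 0.24093716)·49.77/3589 = 7.3257581 × 10^-4.
Sum = 0.0050303314.

0.00503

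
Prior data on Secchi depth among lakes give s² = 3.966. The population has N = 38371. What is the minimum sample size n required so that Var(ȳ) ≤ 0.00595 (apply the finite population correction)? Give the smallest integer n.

656

Without fpc, n₀ = s²/D = 3.966/0.00595 = 666.5546.
With fpc, (1 − n/N)·s²/n ≤ D requires n ≥ n₀/(1 + n₀/N) = 666.5546/(1 + 666.5546/38371) = 655.1734.
Rounding up, n = 656.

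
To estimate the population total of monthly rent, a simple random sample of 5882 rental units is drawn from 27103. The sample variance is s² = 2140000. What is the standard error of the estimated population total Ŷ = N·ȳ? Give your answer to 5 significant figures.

Var(Ŷ) = N²·Var(ȳ) = N²·(1 − n/N)·s²/n.
f = 5882/27103 = 0.21702395; Var(ȳ) = 0.78297605·2140000/5882 = 284.86378.
Var(Ŷ) = 27103² · 284.86378 = 2.0925313 × 10^11.
SE(Ŷ) = √(2.0925313 × 10^11) = 457440.

457440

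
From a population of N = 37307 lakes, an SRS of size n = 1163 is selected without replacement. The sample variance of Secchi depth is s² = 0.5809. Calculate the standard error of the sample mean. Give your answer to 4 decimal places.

0.0220

Under SRS without replacement, Var(ȳ) = (1 − f)·s²/n with f = n/N = 1163/37307 = 0.03117377.
Var(ȳ) = (1 − 0.03117377)·0.5809/1163 = 0.96882623·4.9948409 × 10^-4 = 4.8391329 × 10^-4.
SE(ȳ) = √(4.8391329 × 10^-4) = 0.0220.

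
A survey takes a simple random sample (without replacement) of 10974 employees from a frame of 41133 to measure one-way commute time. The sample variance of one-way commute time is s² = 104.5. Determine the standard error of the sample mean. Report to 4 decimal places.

Under SRS without replacement, Var(ȳ) = (1 − f)·s²/n with f = n/N = 10974/41133 = 0.26679309.
Var(ȳ) = (1 − 0.26679309)·104.5/10974 = 0.73320691·0.0095225077 = 0.0069819685.
SE(ȳ) = √(0.0069819685) = 0.0836.

0.0836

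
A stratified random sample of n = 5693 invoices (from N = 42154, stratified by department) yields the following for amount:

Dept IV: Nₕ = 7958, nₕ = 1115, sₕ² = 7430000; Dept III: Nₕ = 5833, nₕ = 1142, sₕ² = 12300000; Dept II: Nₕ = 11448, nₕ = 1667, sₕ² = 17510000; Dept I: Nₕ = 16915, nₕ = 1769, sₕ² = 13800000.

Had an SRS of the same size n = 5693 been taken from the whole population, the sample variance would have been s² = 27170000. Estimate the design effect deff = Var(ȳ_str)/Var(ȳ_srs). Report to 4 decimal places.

Var(ȳ_str) = Σ Wₕ²(1−fₕ)sₕ²/nₕ with Wₕ = Nₕ/42154:
  Dept IV: (7958/42154)²·(1−1115/7958)·7430000/1115 = 204.21462
  Dept III: (5833/42154)²·(1−1142/5833)·12300000/1142 = 165.85128
  Dept II: (11448/42154)²·(1−1667/11448)·17510000/1667 = 661.89004
  Dept I: (16915/42154)²·(1−1769/16915)·13800000/1769 = 1124.7179
  → Var(ȳ_str) = 2156.6738.
Var(ȳ_srs) = (1 − 5693/42154)·27170000/5693 = 4127.9862.
deff = 2156.6738 / 4127.9862 = 0.5225.

0.5225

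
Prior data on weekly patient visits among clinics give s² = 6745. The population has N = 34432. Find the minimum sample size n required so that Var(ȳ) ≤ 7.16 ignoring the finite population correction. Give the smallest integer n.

943

Without fpc, n₀ = s²/D = 6745/7.16 = 942.0391.
Rounding up, n = 943.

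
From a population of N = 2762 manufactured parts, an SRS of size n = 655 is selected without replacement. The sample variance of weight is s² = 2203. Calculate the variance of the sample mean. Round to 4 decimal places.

2.5657

Under SRS without replacement, Var(ȳ) = (1 − f)·s²/n with f = n/N = 655/2762 = 0.23714699.
Var(ȳ) = (1 − 0.23714699)·2203/655 = 0.76285301·3.3633588 = 2.5657484.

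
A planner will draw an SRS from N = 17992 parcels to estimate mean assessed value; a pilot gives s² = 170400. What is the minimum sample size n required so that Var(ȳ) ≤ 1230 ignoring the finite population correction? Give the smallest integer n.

139

Without fpc, n₀ = s²/D = 170400/1230 = 138.5366.
Rounding up, n = 139.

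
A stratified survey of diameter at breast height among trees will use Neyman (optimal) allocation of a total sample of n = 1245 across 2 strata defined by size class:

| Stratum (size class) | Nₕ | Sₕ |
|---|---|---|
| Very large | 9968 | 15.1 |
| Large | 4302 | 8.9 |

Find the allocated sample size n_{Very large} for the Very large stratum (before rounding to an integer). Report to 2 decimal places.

992.53

Neyman allocation: nₕ = n·NₕSₕ / Σⱼ NⱼSⱼ.
Σ NⱼSⱼ = 9968·15.1 + 4302·8.9 = 188804.6.
n_{Very large} = 1245·9968·15.1 / 188804.6 = 992.53.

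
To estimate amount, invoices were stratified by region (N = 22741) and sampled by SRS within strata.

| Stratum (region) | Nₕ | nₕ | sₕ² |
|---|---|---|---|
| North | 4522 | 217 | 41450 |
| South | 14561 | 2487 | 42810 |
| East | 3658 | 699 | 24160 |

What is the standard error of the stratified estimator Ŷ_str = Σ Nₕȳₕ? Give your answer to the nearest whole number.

84374

Var(Ŷ_str) = Σₕ Nₕ²(1 − fₕ)sₕ²/nₕ.
North: 4522²·(1 − 217/4522)·41450/217 = 3.7185062 × 10^9.
South: 14561²·(1 − 2487/14561)·42810/2487 = 3.0262989 × 10^9.
East: 3658²·(1 − 699/3658)·24160/699 = 3.7411784 × 10^8.
Sum = 7.1189229 × 10^9.
SE = √(7.1189229 × 10^9) = 84374.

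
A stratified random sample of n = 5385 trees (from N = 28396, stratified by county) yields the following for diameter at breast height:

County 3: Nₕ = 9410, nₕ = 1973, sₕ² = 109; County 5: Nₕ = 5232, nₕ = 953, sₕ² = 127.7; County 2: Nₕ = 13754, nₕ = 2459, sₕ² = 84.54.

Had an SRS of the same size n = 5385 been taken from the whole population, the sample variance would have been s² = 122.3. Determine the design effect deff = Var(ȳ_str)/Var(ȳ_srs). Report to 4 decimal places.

Var(ȳ_str) = Σ Wₕ²(1−fₕ)sₕ²/nₕ with Wₕ = Nₕ/28396:
  County 3: (9410/28396)²·(1−1973/9410)·109/1973 = 0.0047948219
  County 5: (5232/28396)²·(1−953/5232)·127.7/953 = 0.0037204347
  County 2: (13754/28396)²·(1−2459/13754)·84.54/2459 = 0.0066237607
  → Var(ȳ_str) = 0.015139017.
Var(ȳ_srs) = (1 − 5385/28396)·122.3/5385 = 0.01840429.
deff = 0.015139017 / 0.01840429 = 0.8226.

0.8226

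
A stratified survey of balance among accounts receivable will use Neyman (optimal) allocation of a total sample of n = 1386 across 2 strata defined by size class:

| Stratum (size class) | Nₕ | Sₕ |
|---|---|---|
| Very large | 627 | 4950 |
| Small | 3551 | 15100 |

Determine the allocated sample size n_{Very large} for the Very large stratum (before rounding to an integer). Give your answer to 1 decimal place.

Neyman allocation: nₕ = n·NₕSₕ / Σⱼ NⱼSⱼ.
Σ NⱼSⱼ = 627·4950 + 3551·15100 = 5.672375 × 10^7.
n_{Very large} = 1386·627·4950 / (5.672375 × 10^7) = 75.8.

75.8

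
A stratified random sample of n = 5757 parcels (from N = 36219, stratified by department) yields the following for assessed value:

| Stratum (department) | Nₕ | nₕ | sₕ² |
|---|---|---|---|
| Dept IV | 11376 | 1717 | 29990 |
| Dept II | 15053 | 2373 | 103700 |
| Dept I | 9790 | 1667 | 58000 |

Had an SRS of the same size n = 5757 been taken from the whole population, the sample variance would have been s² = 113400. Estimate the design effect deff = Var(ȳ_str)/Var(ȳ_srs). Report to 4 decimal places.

Var(ȳ_str) = Σ Wₕ²(1−fₕ)sₕ²/nₕ with Wₕ = Nₕ/36219:
  Dept IV: (11376/36219)²·(1−1717/11376)·29990/1717 = 1.463036
  Dept II: (15053/36219)²·(1−2373/15053)·103700/2373 = 6.3584377
  Dept I: (9790/36219)²·(1−1667/9790)·58000/1667 = 2.1092042
  → Var(ȳ_str) = 9.9306779.
Var(ȳ_srs) = (1 − 5757/36219)·113400/5757 = 16.566806.
deff = 9.9306779 / 16.566806 = 0.5994.

0.5994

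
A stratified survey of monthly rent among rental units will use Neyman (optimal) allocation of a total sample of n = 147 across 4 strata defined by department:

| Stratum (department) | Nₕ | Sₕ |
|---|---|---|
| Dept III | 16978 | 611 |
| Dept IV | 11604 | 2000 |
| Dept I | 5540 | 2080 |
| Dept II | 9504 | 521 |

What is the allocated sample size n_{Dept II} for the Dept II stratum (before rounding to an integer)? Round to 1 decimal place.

14.5

Neyman allocation: nₕ = n·NₕSₕ / Σⱼ NⱼSⱼ.
Σ NⱼSⱼ = 16978·611 + 11604·2000 + 5540·2080 + 9504·521 = 5.0056342 × 10^7.
n_{Dept II} = 147·9504·521 / (5.0056342 × 10^7) = 14.5.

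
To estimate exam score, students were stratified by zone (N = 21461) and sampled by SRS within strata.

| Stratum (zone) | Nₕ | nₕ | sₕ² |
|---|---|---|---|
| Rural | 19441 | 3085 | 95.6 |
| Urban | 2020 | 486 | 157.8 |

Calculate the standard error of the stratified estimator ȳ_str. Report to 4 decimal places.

Var(ȳ_str) = Σₕ Wₕ²(1 − fₕ)sₕ²/nₕ with Wₕ = Nₕ/N, N = 21461.
Rural: Wₕ = 0.90587577; term = 0.90587577²·(1 − 0.15868525)·95.6/3085 = 0.021394321.
Urban: Wₕ = 0.09412423; term = 0.09412423²·(1 − 0.24059406)·157.8/486 = 0.0021844774.
Sum = 0.023578798.
SE = √(0.023578798) = 0.1536.

0.1536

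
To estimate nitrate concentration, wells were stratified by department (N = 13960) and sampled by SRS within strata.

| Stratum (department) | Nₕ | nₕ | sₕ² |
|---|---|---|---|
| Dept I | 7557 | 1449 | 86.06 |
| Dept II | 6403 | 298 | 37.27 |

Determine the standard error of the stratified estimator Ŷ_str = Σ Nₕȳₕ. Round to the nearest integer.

Var(Ŷ_str) = Σₕ Nₕ²(1 − fₕ)sₕ²/nₕ.
Dept I: 7557²·(1 − 1449/7557)·86.06/1449 = 2.7414568 × 10^6.
Dept II: 6403²·(1 − 298/6403)·37.27/298 = 4.8889129 × 10^6.
Sum = 7.6303697 × 10^6.
SE = √(7.6303697 × 10^6) = 2762.

2762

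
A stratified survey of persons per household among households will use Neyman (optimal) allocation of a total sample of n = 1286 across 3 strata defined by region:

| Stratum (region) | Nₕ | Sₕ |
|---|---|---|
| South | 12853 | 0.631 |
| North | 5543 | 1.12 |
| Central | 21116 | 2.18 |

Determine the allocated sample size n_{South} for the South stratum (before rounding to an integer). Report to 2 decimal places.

172.82

Neyman allocation: nₕ = n·NₕSₕ / Σⱼ NⱼSⱼ.
Σ NⱼSⱼ = 12853·0.631 + 5543·1.12 + 21116·2.18 = 60351.283.
n_{South} = 1286·12853·0.631 / 60351.283 = 172.82.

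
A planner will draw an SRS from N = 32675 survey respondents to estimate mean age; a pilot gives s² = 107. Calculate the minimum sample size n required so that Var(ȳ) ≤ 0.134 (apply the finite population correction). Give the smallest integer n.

780

Without fpc, n₀ = s²/D = 107/0.134 = 798.5075.
With fpc, (1 − n/N)·s²/n ≤ D requires n ≥ n₀/(1 + n₀/N) = 798.5075/(1 + 798.5075/32675) = 779.4592.
Rounding up, n = 780.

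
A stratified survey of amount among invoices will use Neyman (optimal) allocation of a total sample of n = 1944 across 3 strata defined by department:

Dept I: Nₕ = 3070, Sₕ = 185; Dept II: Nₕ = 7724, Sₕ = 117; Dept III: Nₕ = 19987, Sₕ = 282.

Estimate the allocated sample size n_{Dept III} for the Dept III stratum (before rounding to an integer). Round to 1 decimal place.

Neyman allocation: nₕ = n·NₕSₕ / Σⱼ NⱼSⱼ.
Σ NⱼSⱼ = 3070·185 + 7724·117 + 19987·282 = 7.107992 × 10^6.
n_{Dept III} = 1944·19987·282 / (7.107992 × 10^6) = 1541.5.

1541.5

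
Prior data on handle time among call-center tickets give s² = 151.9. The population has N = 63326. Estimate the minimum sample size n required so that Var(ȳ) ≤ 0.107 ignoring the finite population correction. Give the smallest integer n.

Without fpc, n₀ = s²/D = 151.9/0.107 = 1419.6262.
Rounding up, n = 1420.

1420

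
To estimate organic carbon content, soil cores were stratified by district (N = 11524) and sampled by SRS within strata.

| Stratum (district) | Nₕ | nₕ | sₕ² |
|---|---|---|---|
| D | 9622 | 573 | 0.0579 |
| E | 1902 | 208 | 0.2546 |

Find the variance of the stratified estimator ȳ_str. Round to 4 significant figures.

Var(ȳ_str) = Σₕ Wₕ²(1 − fₕ)sₕ²/nₕ with Wₕ = Nₕ/N, N = 11524.
D: Wₕ = 0.83495314; term = 0.83495314²·(1 − 0.05955103)·0.0579/573 = 6.6249619 × 10^-5.
E: Wₕ = 0.16504686; term = 0.16504686²·(1 − 0.10935857)·0.2546/208 = 2.9696993 × 10^-5.
Sum = 9.5946612 × 10^-5.

9.595 × 10^-5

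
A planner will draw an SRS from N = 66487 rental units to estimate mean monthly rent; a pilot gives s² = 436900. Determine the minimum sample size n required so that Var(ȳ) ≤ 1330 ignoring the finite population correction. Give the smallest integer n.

329

Without fpc, n₀ = s²/D = 436900/1330 = 328.4962.
Rounding up, n = 329.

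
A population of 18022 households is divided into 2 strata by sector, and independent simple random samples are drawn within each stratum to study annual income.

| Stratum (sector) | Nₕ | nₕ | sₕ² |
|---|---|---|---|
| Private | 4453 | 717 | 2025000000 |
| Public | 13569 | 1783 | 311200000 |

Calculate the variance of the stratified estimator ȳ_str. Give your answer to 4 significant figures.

230600

Var(ȳ_str) = Σₕ Wₕ²(1 − fₕ)sₕ²/nₕ with Wₕ = Nₕ/N, N = 18022.
Private: Wₕ = 0.24708689; term = 0.24708689²·(1 − 0.16101505)·2025000000/717 = 144663.67.
Public: Wₕ = 0.75291311; term = 0.75291311²·(1 − 0.13140246)·311200000/1783 = 85940.238.
Sum = 230603.91.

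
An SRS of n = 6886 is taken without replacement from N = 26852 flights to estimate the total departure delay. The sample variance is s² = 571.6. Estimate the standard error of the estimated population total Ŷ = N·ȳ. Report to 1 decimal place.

6671.1

Var(Ŷ) = N²·Var(ȳ) = N²·(1 − n/N)·s²/n.
f = 6886/26852 = 0.25644272; Var(ȳ) = 0.74355728·571.6/6886 = 0.061721949.
Var(Ŷ) = 26852² · 0.061721949 = 4.4503371 × 10^7.
SE(Ŷ) = √(4.4503371 × 10^7) = 6671.1.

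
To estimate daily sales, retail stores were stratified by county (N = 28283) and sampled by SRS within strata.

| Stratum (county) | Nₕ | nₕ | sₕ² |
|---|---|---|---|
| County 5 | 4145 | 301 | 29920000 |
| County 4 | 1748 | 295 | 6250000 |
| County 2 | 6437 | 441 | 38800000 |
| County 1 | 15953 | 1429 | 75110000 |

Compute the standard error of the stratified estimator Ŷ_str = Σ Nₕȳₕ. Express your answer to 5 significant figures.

4.1487 × 10^6

Var(Ŷ_str) = Σₕ Nₕ²(1 − fₕ)sₕ²/nₕ.
County 5: 4145²·(1 − 301/4145)·29920000/301 = 1.5838097 × 10^12.
County 4: 1748²·(1 − 295/1748)·6250000/295 = 5.3810254 × 10^10.
County 2: 6437²·(1 − 441/6437)·38800000/441 = 3.39577 × 10^12.
County 1: 15953²·(1 − 1429/15953)·75110000/1429 = 1.2178509 × 10^13.
Sum = 1.7211899 × 10^13.
SE = √(1.7211899 × 10^13) = 4.1487 × 10^6.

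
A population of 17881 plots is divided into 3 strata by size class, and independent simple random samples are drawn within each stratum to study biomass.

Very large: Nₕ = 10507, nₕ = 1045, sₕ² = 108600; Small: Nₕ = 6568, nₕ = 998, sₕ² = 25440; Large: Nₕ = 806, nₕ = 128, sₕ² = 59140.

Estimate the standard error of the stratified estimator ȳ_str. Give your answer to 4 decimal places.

Var(ȳ_str) = Σₕ Wₕ²(1 − fₕ)sₕ²/nₕ with Wₕ = Nₕ/N, N = 17881.
Very large: Wₕ = 0.58760696; term = 0.58760696²·(1 − 0.09945750)·108600/1045 = 32.314066.
Small: Wₕ = 0.36731726; term = 0.36731726²·(1 − 0.15194884)·25440/998 = 2.9166969.
Large: Wₕ = 0.04507578; term = 0.04507578²·(1 − 0.15880893)·59140/128 = 0.78968244.
Sum = 36.020445.
SE = √(36.020445) = 6.0017.

6.0017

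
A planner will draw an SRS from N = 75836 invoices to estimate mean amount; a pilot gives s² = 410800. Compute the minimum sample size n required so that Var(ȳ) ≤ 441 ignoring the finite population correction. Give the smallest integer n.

Without fpc, n₀ = s²/D = 410800/441 = 931.5193.
Rounding up, n = 932.

932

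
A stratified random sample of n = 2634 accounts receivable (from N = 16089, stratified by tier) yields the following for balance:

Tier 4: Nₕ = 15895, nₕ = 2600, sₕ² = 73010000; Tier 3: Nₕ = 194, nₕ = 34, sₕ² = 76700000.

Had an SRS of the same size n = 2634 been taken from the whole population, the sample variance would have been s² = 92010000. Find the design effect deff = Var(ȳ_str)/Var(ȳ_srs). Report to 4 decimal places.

Var(ȳ_str) = Σ Wₕ²(1−fₕ)sₕ²/nₕ with Wₕ = Nₕ/16089:
  Tier 4: (15895/16089)²·(1−2600/15895)·73010000/2600 = 22924.495
  Tier 3: (194/16089)²·(1−34/194)·76700000/34 = 270.50796
  → Var(ȳ_str) = 23195.003.
Var(ȳ_srs) = (1 − 2634/16089)·92010000/2634 = 29212.849.
deff = 23195.003 / 29212.849 = 0.7940.

0.7940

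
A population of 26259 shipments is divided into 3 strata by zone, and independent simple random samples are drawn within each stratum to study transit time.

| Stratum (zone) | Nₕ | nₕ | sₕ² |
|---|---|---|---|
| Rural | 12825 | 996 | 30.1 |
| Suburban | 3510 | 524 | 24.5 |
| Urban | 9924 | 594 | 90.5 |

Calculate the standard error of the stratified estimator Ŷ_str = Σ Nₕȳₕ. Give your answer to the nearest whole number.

4380

Var(Ŷ_str) = Σₕ Nₕ²(1 − fₕ)sₕ²/nₕ.
Rural: 12825²·(1 − 996/12825)·30.1/996 = 4.5847173 × 10^6.
Suburban: 3510²·(1 − 524/3510)·24.5/524 = 490040.21.
Urban: 9924²·(1 − 594/9924)·90.5/594 = 1.4106866 × 10^7.
Sum = 1.9181624 × 10^7.
SE = √(1.9181624 × 10^7) = 4380.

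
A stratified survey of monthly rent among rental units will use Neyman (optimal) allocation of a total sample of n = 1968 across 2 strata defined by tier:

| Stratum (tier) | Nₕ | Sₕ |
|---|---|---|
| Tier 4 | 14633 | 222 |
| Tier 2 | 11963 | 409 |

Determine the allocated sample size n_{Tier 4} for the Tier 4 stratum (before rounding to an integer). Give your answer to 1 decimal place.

785.3

Neyman allocation: nₕ = n·NₕSₕ / Σⱼ NⱼSⱼ.
Σ NⱼSⱼ = 14633·222 + 11963·409 = 8.141393 × 10^6.
n_{Tier 4} = 1968·14633·222 / (8.141393 × 10^6) = 785.3.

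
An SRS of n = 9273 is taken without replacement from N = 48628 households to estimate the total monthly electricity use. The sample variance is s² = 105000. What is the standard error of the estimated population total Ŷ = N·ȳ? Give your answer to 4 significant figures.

Var(Ŷ) = N²·Var(ȳ) = N²·(1 − n/N)·s²/n.
f = 9273/48628 = 0.19069261; Var(ȳ) = 0.80930739·105000/9273 = 9.1639466.
Var(Ŷ) = 48628² · 9.1639466 = 2.1669823 × 10^10.
SE(Ŷ) = √(2.1669823 × 10^10) = 147200.

147200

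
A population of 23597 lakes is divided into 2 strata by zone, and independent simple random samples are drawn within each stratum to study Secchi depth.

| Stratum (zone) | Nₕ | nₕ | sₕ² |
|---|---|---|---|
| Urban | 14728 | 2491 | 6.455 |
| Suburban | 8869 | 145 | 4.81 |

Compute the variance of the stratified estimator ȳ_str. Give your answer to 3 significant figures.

Var(ȳ_str) = Σₕ Wₕ²(1 − fₕ)sₕ²/nₕ with Wₕ = Nₕ/N, N = 23597.
Urban: Wₕ = 0.62414714; term = 0.62414714²·(1 − 0.16913362)·6.455/2491 = 8.3874061 × 10^-4.
Suburban: Wₕ = 0.37585286; term = 0.37585286²·(1 − 0.01634908)·4.81/145 = 0.0046094998.
Sum = 0.0054482404.

0.00545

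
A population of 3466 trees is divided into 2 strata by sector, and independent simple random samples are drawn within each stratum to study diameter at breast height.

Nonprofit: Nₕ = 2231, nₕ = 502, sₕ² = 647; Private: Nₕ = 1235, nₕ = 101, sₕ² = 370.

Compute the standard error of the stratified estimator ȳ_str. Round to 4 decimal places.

Var(ȳ_str) = Σₕ Wₕ²(1 − fₕ)sₕ²/nₕ with Wₕ = Nₕ/N, N = 3466.
Nonprofit: Wₕ = 0.64368148; term = 0.64368148²·(1 − 0.22501121)·647/502 = 0.41384528.
Private: Wₕ = 0.35631852; term = 0.35631852²·(1 − 0.08178138)·370/101 = 0.42707411.
Sum = 0.84091939.
SE = √(0.84091939) = 0.9170.

0.9170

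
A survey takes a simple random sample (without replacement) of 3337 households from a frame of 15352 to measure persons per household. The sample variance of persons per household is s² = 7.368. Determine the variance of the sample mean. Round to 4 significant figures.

Under SRS without replacement, Var(ȳ) = (1 − f)·s²/n with f = n/N = 3337/15352 = 0.21736582.
Var(ȳ) = (1 − 0.21736582)·7.368/3337 = 0.78263418·0.0022079712 = 0.0017280338.

0.001728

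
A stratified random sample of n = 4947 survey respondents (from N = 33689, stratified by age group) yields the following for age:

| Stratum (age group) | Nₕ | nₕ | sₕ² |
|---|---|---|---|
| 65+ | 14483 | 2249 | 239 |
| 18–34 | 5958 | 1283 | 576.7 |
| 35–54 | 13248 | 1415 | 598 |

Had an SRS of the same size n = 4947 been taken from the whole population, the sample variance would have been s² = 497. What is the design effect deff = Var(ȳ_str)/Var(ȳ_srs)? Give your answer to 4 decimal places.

Var(ȳ_str) = Σ Wₕ²(1−fₕ)sₕ²/nₕ with Wₕ = Nₕ/33689:
  65+: (14483/33689)²·(1−2249/14483)·239/2249 = 0.01659049
  18–34: (5958/33689)²·(1−1283/5958)·576.7/1283 = 0.011031363
  35–54: (13248/33689)²·(1−1415/13248)·598/1415 = 0.058373225
  → Var(ȳ_str) = 0.085995078.
Var(ȳ_srs) = (1 − 4947/33689)·497/4947 = 0.085712338.
deff = 0.085995078 / 0.085712338 = 1.0033.

1.0033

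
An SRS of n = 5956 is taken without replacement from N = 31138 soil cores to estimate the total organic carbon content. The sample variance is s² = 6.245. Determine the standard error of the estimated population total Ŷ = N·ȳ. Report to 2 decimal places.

906.73

Var(Ŷ) = N²·Var(ȳ) = N²·(1 − n/N)·s²/n.
f = 5956/31138 = 0.19127754; Var(ȳ) = 0.80872246·6.245/5956 = 8.479637 × 10^-4.
Var(Ŷ) = 31138² · (8.479637 × 10^-4) = 822164.44.
SE(Ŷ) = √(822164.44) = 906.73.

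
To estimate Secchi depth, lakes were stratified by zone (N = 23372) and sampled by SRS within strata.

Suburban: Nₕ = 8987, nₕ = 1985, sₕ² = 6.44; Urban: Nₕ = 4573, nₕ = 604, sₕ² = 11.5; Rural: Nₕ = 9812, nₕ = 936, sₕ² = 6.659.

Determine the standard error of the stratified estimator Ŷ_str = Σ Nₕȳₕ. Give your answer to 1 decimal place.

1081.4

Var(Ŷ_str) = Σₕ Nₕ²(1 − fₕ)sₕ²/nₕ.
Suburban: 8987²·(1 − 1985/8987)·6.44/1985 = 204156.03.
Urban: 4573²·(1 − 604/4573)·11.5/604 = 345575.7.
Rural: 9812²·(1 − 936/9812)·6.659/936 = 619595.14.
Sum = 1.1693269 × 10^6.
SE = √(1.1693269 × 10^6) = 1081.4.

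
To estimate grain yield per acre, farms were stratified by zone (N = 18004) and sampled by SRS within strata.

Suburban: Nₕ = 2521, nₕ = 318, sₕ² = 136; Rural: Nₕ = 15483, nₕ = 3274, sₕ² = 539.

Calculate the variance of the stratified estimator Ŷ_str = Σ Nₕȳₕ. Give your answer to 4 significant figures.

3.350 × 10^7

Var(Ŷ_str) = Σₕ Nₕ²(1 − fₕ)sₕ²/nₕ.
Suburban: 2521²·(1 − 318/2521)·136/318 = 2.3751942 × 10^6.
Rural: 15483²·(1 − 3274/15483)·539/3274 = 3.1120409 × 10^7.
Sum = 3.3495603 × 10^7.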